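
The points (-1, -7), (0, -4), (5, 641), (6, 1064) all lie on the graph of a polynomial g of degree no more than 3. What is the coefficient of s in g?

4

Write g(s) = as^3 + bs^2 + cs + d. Substituting each data point gives a linear system:
  -a + b - c + d = -7
  d = -4
  125a + 25b + 5c + d = 641
  216a + 36b + 6c + d = 1064
Solving the system yields a = 4, b = 5, c = 4, d = -4.
So g(s) = 4s^3 + 5s^2 + 4s - 4.
The coefficient of s is 4.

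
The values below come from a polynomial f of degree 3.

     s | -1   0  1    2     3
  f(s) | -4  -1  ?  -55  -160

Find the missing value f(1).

The 4 known points determine the degree-3 polynomial uniquely.
Write f(s) = as^3 + bs^2 + cs + d. Substituting each data point gives a linear system:
  -a + b - c + d = -4
  d = -1
  8a + 4b + 2c + d = -55
  27a + 9b + 3c + d = -160
Solving the system yields a = -4, b = -6, c = 1, d = -1.
So f(s) = -4s^3 - 6s^2 + s - 1.
Then f(1) = -10.

-10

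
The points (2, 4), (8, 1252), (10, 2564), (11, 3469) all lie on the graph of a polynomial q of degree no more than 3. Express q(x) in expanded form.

q(x) = 3x^3 - 4x^2 - 4x + 4

Write q(x) = ax^3 + bx^2 + cx + d. Substituting each data point gives a linear system:
  8a + 4b + 2c + d = 4
  512a + 64b + 8c + d = 1252
  1000a + 100b + 10c + d = 2564
  1331a + 121b + 11c + d = 3469
Solving the system yields a = 3, b = -4, c = -4, d = 4.
So q(x) = 3x^3 - 4x^2 - 4x + 4.
Check: q(8) = 1252. ✓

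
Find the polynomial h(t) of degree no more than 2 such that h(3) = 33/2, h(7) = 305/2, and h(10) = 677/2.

h(t) = 4t^2 - 6t - 3/2

Using the Lagrange interpolation formula with nodes 3, 7, 10:
  L_0(t) = (t - 7)(t - 10) / 28
  L_1(t) = (t - 3)(t - 10) / -12
  L_2(t) = (t - 3)(t - 7) / 21
Then h(t) = 33/2·L_0(t) + 305/2·L_1(t) + 677/2·L_2(t).
Expanding and collecting terms gives h(t) = 4t^2 - 6t - 3/2.
Check: h(3) = 33/2. ✓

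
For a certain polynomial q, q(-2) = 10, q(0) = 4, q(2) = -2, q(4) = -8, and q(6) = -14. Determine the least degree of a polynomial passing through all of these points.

Forward differences of the values at n = -2, 0, 2, 4, 6:
  q  : 10  4  -2  -8  -14
  Δ  : -6  -6  -6  -6
  Δ^2: 0  0  0
  Δ^3: 0  0
  Δ^4: 0
The first differences are constant (-6) and nonzero, while all higher differences vanish, so the minimal degree is 1.

1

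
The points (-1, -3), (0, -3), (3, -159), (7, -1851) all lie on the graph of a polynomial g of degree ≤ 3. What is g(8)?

Write g(u) = au^3 + bu^2 + cu + d. Substituting each data point gives a linear system:
  -a + b - c + d = -3
  d = -3
  27a + 9b + 3c + d = -159
  343a + 49b + 7c + d = -1851
Solving the system yields a = -5, b = -3, c = 2, d = -3.
So g(u) = -5u^3 - 3u^2 + 2u - 3.
Then g(8) = -2739.

-2739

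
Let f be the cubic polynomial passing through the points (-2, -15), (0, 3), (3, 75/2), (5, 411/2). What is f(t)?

Using the Lagrange interpolation formula with nodes -2, 0, 3, 5:
  L_0(t) = t(t - 3)(t - 5) / -70
  L_1(t) = (t + 2)(t - 3)(t - 5) / 30
  L_2(t) = (t + 2)t(t - 5) / -30
  L_3(t) = (t + 2)t(t - 3) / 70
Then f(t) = -15·L_0(t) + 3·L_1(t) + 75/2·L_2(t) + 411/2·L_3(t).
Expanding and collecting terms gives f(t) = 2t³ - (3/2)t² - 2t + 3.
Check: f(-2) = -15. ✓

f(t) = 2t^3 - (3/2)t^2 - 2t + 3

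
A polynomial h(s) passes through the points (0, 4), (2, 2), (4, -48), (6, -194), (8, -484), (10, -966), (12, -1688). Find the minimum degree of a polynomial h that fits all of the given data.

Forward differences of the values at s = 0, 2, 4, 6, 8, 10, 12:
  h  : 4  2  -48  -194  -484  -966  -1688
  Δ  : -2  -50  -146  -290  -482  -722
  Δ^2: -48  -96  -144  -192  -240
  Δ^3: -48  -48  -48  -48
  Δ^4: 0  0  0
  Δ^5: 0  0
  Δ^6: 0
The third differences are constant (-48) and nonzero, while all higher differences vanish, so the minimal degree is 3.

3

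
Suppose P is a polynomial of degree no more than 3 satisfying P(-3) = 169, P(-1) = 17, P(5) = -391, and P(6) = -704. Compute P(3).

-71

Using the Lagrange interpolation formula with nodes -3, -1, 5, 6:
  L_0(s) = (s + 1)(s - 5)(s - 6) / -144
  L_1(s) = (s + 3)(s - 5)(s - 6) / 84
  L_2(s) = (s + 3)(s + 1)(s - 6) / -48
  L_3(s) = (s + 3)(s + 1)(s - 5) / 63
Then P(s) = 169·L_0(s) + 17·L_1(s) - 391·L_2(s) - 704·L_3(s).
Expanding and collecting terms gives P(s) = -4s³ + 5s² - 4s + 4.
Evaluating at s = 3: P(3) = -71.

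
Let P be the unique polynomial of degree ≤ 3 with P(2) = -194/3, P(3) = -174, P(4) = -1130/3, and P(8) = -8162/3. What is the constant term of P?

Write P(n) = an^3 + bn^2 + cn + d. Substituting each data point gives a linear system:
  8a + 4b + 2c + d = -194/3
  27a + 9b + 3c + d = -174
  64a + 16b + 4c + d = -1130/3
  512a + 64b + 8c + d = -8162/3
Solving the system yields a = -5, b = -5/3, c = -6, d = -6.
So P(n) = -5n³ - (5/3)n² - 6n - 6.
The constant term is -6.

-6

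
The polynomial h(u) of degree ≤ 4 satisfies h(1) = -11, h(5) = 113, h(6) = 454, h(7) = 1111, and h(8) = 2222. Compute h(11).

Using the Lagrange interpolation formula with nodes 1, 5, 6, 7, 8:
  L_0(u) = (u - 5)(u - 6)(u - 7)(u - 8) / 840
  L_1(u) = (u - 1)(u - 6)(u - 7)(u - 8) / -24
  L_2(u) = (u - 1)(u - 5)(u - 7)(u - 8) / 10
  L_3(u) = (u - 1)(u - 5)(u - 6)(u - 8) / -12
  L_4(u) = (u - 1)(u - 5)(u - 6)(u - 7) / 42
Then h(u) = -11·L_0(u) + 113·L_1(u) + 454·L_2(u) + 1111·L_3(u) + 2222·L_4(u).
Expanding and collecting terms gives h(u) = u^4 - 3u^3 - 5u^2 - 2u - 2.
Evaluating at u = 11: h(11) = 10019.

10019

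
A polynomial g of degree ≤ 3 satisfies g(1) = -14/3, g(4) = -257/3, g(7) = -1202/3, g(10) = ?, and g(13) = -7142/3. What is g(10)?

On equispaced nodes a degree-3 polynomial has vanishing fourth forward difference, so
  g(1) - 4·g(4) + 6·g(7) - 4·g(10) + g(13) = 0.
Substituting the known values and solving for g(10):
  -4·g(10) = 13340/3
  g(10) = -3335/3.

-3335/3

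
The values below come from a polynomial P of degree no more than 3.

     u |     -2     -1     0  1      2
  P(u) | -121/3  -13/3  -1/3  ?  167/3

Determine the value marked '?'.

23/3

On equispaced nodes a degree-3 polynomial has vanishing fourth forward difference, so
  P(-2) - 4·P(-1) + 6·P(0) - 4·P(1) + P(2) = 0.
Substituting the known values and solving for P(1):
  -4·P(1) = -92/3
  P(1) = 23/3.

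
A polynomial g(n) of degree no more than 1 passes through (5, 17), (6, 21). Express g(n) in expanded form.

g(n) = 4n - 3

Write g(n) = an + b. Substituting each data point gives a linear system:
  5a + b = 17
  6a + b = 21
Solving the system yields a = 4, b = -3.
So g(n) = 4n - 3.
Check: g(6) = 21. ✓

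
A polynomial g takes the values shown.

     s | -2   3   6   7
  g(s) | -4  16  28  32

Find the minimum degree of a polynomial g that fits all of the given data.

1

Divided differences on the nodes -2, 3, 6, 7:
  order 0: -4  16  28  32
  order 1: 4  4  4
  order 2: 0  0
  order 3: 0
The order-1 divided differences are all 4 (nonzero) and every higher order vanishes, so the data lies on a polynomial of degree exactly 1.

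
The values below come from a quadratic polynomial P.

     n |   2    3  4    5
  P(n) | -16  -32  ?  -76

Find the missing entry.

-52

On equispaced nodes a degree-2 polynomial has vanishing third forward difference, so
  - P(2) + 3·P(3) - 3·P(4) + P(5) = 0.
Substituting the known values and solving for P(4):
  -3·P(4) = 156
  P(4) = -52.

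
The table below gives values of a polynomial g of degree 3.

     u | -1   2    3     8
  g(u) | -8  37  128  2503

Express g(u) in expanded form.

Write g(u) = au^3 + bu^2 + cu + d. Substituting each data point gives a linear system:
  -a + b - c + d = -8
  8a + 4b + 2c + d = 37
  27a + 9b + 3c + d = 128
  512a + 64b + 8c + d = 2503
Solving the system yields a = 5, b = -1, c = 1, d = -1.
So g(u) = 5u^3 - u^2 + u - 1.
Check: g(8) = 2503. ✓

g(u) = 5u^3 - u^2 + u - 1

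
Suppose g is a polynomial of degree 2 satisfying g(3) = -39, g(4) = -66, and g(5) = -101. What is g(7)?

-195

Using the Lagrange interpolation formula with nodes 3, 4, 5:
  L_0(u) = (u - 4)(u - 5) / 2
  L_1(u) = (u - 3)(u - 5) / -1
  L_2(u) = (u - 3)(u - 4) / 2
Then g(u) = -39·L_0(u) - 66·L_1(u) - 101·L_2(u).
Expanding and collecting terms gives g(u) = -4u^2 + u - 6.
Evaluating at u = 7: g(7) = -195.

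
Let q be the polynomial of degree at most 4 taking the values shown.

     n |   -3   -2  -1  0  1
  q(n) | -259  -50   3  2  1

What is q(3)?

-25

Write q(n) = an^4 + bn^3 + cn^2 + dn + e. Substituting each data point gives a linear system:
  81a - 27b + 9c - 3d + e = -259
  16a - 8b + 4c - 2d + e = -50
  a - b + c - d + e = 3
  e = 2
  a + b + c + d + e = 1
Solving the system yields a = -2, b = 5, c = 2, d = -6, e = 2.
So q(n) = -2n⁴ + 5n³ + 2n² - 6n + 2.
Then q(3) = -25.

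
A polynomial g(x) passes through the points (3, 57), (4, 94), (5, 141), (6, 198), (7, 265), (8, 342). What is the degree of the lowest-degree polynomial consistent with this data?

Forward differences of the values at x = 3, 4, 5, 6, 7, 8:
  g  : 57  94  141  198  265  342
  Δ  : 37  47  57  67  77
  Δ^2: 10  10  10  10
  Δ^3: 0  0  0
  Δ^4: 0  0
  Δ^5: 0
The second differences are constant (10) and nonzero, while all higher differences vanish, so the minimal degree is 2.

2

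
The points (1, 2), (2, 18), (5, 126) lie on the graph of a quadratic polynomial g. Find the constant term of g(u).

-4

Write g(u) = au^2 + bu + c. Substituting each data point gives a linear system:
  a + b + c = 2
  4a + 2b + c = 18
  25a + 5b + c = 126
Solving the system yields a = 5, b = 1, c = -4.
So g(u) = 5u² + u - 4.
The constant term is -4.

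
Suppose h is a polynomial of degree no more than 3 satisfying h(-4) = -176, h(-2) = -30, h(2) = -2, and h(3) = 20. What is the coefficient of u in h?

-1

Write h(u) = au^3 + bu^2 + cu + d. Substituting each data point gives a linear system:
  -64a + 16b - 4c + d = -176
  -8a + 4b - 2c + d = -30
  8a + 4b + 2c + d = -2
  27a + 9b + 3c + d = 20
Solving the system yields a = 2, b = -3, c = -1, d = -4.
So h(u) = 2u^3 - 3u^2 - u - 4.
The coefficient of u is -1.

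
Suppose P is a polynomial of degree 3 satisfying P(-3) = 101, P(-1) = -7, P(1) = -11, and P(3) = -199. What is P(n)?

Using the Lagrange interpolation formula with nodes -3, -1, 1, 3:
  L_0(n) = (n + 1)(n - 1)(n - 3) / -48
  L_1(n) = (n + 3)(n - 1)(n - 3) / 16
  L_2(n) = (n + 3)(n + 1)(n - 3) / -16
  L_3(n) = (n + 3)(n + 1)(n - 1) / 48
Then P(n) = 101·L_0(n) - 7·L_1(n) - 11·L_2(n) - 199·L_3(n).
Expanding and collecting terms gives P(n) = -6n^3 - 5n^2 + 4n - 4.
Check: P(1) = -11. ✓

P(n) = -6n^3 - 5n^2 + 4n - 4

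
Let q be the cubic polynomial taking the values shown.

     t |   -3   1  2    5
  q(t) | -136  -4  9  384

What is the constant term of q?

-1

Write q(t) = at^3 + bt^2 + ct + d. Substituting each data point gives a linear system:
  -27a + 9b - 3c + d = -136
  a + b + c + d = -4
  8a + 4b + 2c + d = 9
  125a + 25b + 5c + d = 384
Solving the system yields a = 4, b = -4, c = -3, d = -1.
So q(t) = 4t^3 - 4t^2 - 3t - 1.
The constant term is -1.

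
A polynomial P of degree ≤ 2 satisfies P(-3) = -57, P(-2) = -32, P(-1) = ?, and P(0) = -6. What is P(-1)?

-15

On equispaced nodes a degree-2 polynomial has vanishing third forward difference, so
  - P(-3) + 3·P(-2) - 3·P(-1) + P(0) = 0.
Substituting the known values and solving for P(-1):
  -3·P(-1) = 45
  P(-1) = -15.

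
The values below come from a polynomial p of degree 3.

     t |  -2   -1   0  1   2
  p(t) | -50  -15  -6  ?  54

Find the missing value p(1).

The 4 known points determine the degree-3 polynomial uniquely.
Write p(t) = at^3 + bt^2 + ct + d. Substituting each data point gives a linear system:
  -8a + 4b - 2c + d = -50
  -a + b - c + d = -15
  d = -6
  8a + 4b + 2c + d = 54
Solving the system yields a = 5, b = 2, c = 6, d = -6.
So p(t) = 5t^3 + 2t^2 + 6t - 6.
Then p(1) = 7.

7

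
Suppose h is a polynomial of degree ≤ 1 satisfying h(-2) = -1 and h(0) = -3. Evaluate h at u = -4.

Write h(u) = au + b. Substituting each data point gives a linear system:
  -2a + b = -1
  b = -3
Solving the system yields a = -1, b = -3.
So h(u) = -u - 3.
Then h(-4) = 1.

1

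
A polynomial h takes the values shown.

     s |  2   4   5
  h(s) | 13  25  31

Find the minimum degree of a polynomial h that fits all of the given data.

Divided differences on the nodes 2, 4, 5:
  order 0: 13  25  31
  order 1: 6  6
  order 2: 0
The order-1 divided differences are all 6 (nonzero) and every higher order vanishes, so the data lies on a polynomial of degree exactly 1.

1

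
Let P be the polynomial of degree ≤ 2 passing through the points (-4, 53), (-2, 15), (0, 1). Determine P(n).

P(n) = 3n^2 - n + 1

Write P(n) = an^2 + bn + c. Substituting each data point gives a linear system:
  16a - 4b + c = 53
  4a - 2b + c = 15
  c = 1
Solving the system yields a = 3, b = -1, c = 1.
So P(n) = 3n^2 - n + 1.
Check: P(0) = 1. ✓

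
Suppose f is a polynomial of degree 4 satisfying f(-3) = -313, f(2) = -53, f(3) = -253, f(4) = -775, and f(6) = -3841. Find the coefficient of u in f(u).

1

Write f(u) = au^4 + bu^3 + cu^2 + du + e. Substituting each data point gives a linear system:
  81a - 27b + 9c - 3d + e = -313
  16a + 8b + 4c + 2d + e = -53
  81a + 27b + 9c + 3d + e = -253
  256a + 64b + 16c + 4d + e = -775
  1296a + 216b + 36c + 6d + e = -3841
Solving the system yields a = -3, b = 1, c = -5, d = 1, e = 5.
So f(u) = -3u^4 + u^3 - 5u^2 + u + 5.
The coefficient of u is 1.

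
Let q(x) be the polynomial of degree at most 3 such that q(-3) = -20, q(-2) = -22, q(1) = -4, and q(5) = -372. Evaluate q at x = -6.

Write q(x) = ax^3 + bx^2 + cx + d. Substituting each data point gives a linear system:
  -27a + 9b - 3c + d = -20
  -8a + 4b - 2c + d = -22
  a + b + c + d = -4
  125a + 25b + 5c + d = -372
Solving the system yields a = -2, b = -6, c = 6, d = -2.
So q(x) = -2x^3 - 6x^2 + 6x - 2.
Then q(-6) = 178.

178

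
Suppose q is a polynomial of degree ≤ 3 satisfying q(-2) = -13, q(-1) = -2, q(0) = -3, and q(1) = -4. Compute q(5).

232

Using the Lagrange interpolation formula with nodes -2, -1, 0, 1:
  L_0(x) = (x + 1)x(x - 1) / -6
  L_1(x) = (x + 2)x(x - 1) / 2
  L_2(x) = (x + 2)(x + 1)(x - 1) / -2
  L_3(x) = (x + 2)(x + 1)x / 6
Then q(x) = -13·L_0(x) - 2·L_1(x) - 3·L_2(x) - 4·L_3(x).
Expanding and collecting terms gives q(x) = 2x³ - 3x - 3.
Evaluating at x = 5: q(5) = 232.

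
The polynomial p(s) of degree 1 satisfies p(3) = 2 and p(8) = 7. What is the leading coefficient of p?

1

Write p(s) = as + b. Substituting each data point gives a linear system:
  3a + b = 2
  8a + b = 7
Solving the system yields a = 1, b = -1.
So p(s) = s - 1.
The leading coefficient is 1.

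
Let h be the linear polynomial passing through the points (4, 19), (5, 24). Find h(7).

Using the Lagrange interpolation formula with nodes 4, 5:
  L_0(n) = (n - 5) / -1
  L_1(n) = (n - 4) / 1
Then h(n) = 19·L_0(n) + 24·L_1(n).
Expanding and collecting terms gives h(n) = 5n - 1.
Evaluating at n = 7: h(7) = 34.

34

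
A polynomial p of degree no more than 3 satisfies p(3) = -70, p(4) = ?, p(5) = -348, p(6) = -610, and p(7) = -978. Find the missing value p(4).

The 4 known points determine the degree-3 polynomial uniquely.
Write p(u) = au^3 + bu^2 + cu + d. Substituting each data point gives a linear system:
  27a + 9b + 3c + d = -70
  125a + 25b + 5c + d = -348
  216a + 36b + 6c + d = -610
  343a + 49b + 7c + d = -978
Solving the system yields a = -3, b = 1, c = 0, d = 2.
So p(u) = -3u³ + u² + 2.
Then p(4) = -174.

-174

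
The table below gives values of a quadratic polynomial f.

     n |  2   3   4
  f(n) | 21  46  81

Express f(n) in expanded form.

f(n) = 5n^2 + 1

Write f(n) = an^2 + bn + c. Substituting each data point gives a linear system:
  4a + 2b + c = 21
  9a + 3b + c = 46
  16a + 4b + c = 81
Solving the system yields a = 5, b = 0, c = 1.
So f(n) = 5n² + 1.
Check: f(4) = 81. ✓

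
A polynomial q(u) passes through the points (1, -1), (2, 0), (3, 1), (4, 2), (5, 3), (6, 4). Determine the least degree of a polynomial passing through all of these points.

Forward differences of the values at u = 1, 2, 3, 4, 5, 6:
  q  : -1  0  1  2  3  4
  Δ  : 1  1  1  1  1
  Δ^2: 0  0  0  0
  Δ^3: 0  0  0
  Δ^4: 0  0
  Δ^5: 0
The first differences are constant (1) and nonzero, while all higher differences vanish, so the minimal degree is 1.

1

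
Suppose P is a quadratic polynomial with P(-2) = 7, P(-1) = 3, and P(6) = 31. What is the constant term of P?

1

Write P(x) = ax^2 + bx + c. Substituting each data point gives a linear system:
  4a - 2b + c = 7
  a - b + c = 3
  36a + 6b + c = 31
Solving the system yields a = 1, b = -1, c = 1.
So P(x) = x² - x + 1.
The constant term is 1.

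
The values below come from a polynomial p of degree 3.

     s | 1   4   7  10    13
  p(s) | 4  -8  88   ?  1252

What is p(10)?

The 4 known points determine the degree-3 polynomial uniquely.
Write p(s) = as^3 + bs^2 + cs + d. Substituting each data point gives a linear system:
  a + b + c + d = 4
  64a + 16b + 4c + d = -8
  343a + 49b + 7c + d = 88
  2197a + 169b + 13c + d = 1252
Solving the system yields a = 1, b = -6, c = 5, d = 4.
So p(s) = s^3 - 6s^2 + 5s + 4.
Then p(10) = 454.

454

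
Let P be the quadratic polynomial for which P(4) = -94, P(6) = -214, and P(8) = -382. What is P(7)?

-292

Forward differences of the values at s = 4, 6, 8:
  P  : -94  -214  -382
  Δ  : -120  -168
  Δ^2: -48
The second differences are constant, confirming degree 2.
Interpolating (Newton forward form) and evaluating at s = 7 gives P(7) = -292.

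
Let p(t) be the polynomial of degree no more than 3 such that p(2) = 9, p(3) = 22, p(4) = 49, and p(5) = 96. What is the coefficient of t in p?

Write p(t) = at^3 + bt^2 + ct + d. Substituting each data point gives a linear system:
  8a + 4b + 2c + d = 9
  27a + 9b + 3c + d = 22
  64a + 16b + 4c + d = 49
  125a + 25b + 5c + d = 96
Solving the system yields a = 1, b = -2, c = 4, d = 1.
So p(t) = t^3 - 2t^2 + 4t + 1.
The coefficient of t is 4.

4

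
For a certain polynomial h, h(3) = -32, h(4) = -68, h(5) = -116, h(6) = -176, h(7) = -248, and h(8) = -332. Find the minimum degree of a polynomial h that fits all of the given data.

2

Forward differences of the values at t = 3, 4, 5, 6, 7, 8:
  h  : -32  -68  -116  -176  -248  -332
  Δ  : -36  -48  -60  -72  -84
  Δ^2: -12  -12  -12  -12
  Δ^3: 0  0  0
  Δ^4: 0  0
  Δ^5: 0
The second differences are constant (-12) and nonzero, while all higher differences vanish, so the minimal degree is 2.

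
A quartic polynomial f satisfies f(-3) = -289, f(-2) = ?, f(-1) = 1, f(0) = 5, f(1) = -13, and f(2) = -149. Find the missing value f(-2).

The 5 known points determine the degree-4 polynomial uniquely.
Write f(u) = au^4 + bu^3 + cu^2 + du + e. Substituting each data point gives a linear system:
  81a - 27b + 9c - 3d + e = -289
  a - b + c - d + e = 1
  e = 5
  a + b + c + d + e = -13
  16a + 8b + 4c + 2d + e = -149
Solving the system yields a = -5, b = -6, c = -6, d = -1, e = 5.
So f(u) = -5u^4 - 6u^3 - 6u^2 - u + 5.
Then f(-2) = -49.

-49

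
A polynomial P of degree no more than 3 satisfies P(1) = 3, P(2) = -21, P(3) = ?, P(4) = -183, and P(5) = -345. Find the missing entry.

On equispaced nodes a degree-3 polynomial has vanishing fourth forward difference, so
  P(1) - 4·P(2) + 6·P(3) - 4·P(4) + P(5) = 0.
Substituting the known values and solving for P(3):
  6·P(3) = -474
  P(3) = -79.

-79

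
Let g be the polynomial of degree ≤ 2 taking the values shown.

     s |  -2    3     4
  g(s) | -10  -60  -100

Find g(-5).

-100

Using the Lagrange interpolation formula with nodes -2, 3, 4:
  L_0(s) = (s - 3)(s - 4) / 30
  L_1(s) = (s + 2)(s - 4) / -5
  L_2(s) = (s + 2)(s - 3) / 6
Then g(s) = -10·L_0(s) - 60·L_1(s) - 100·L_2(s).
Expanding and collecting terms gives g(s) = -5s^2 - 5s.
Evaluating at s = -5: g(-5) = -100.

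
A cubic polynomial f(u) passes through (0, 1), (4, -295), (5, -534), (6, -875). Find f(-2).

5

Write f(u) = au^3 + bu^2 + cu + d. Substituting each data point gives a linear system:
  d = 1
  64a + 16b + 4c + d = -295
  125a + 25b + 5c + d = -534
  216a + 36b + 6c + d = -875
Solving the system yields a = -3, b = -6, c = -2, d = 1.
So f(u) = -3u^3 - 6u^2 - 2u + 1.
Then f(-2) = 5.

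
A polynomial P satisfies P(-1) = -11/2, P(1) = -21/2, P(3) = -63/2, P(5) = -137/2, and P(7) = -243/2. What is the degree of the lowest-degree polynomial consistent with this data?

2

Forward differences of the values at u = -1, 1, 3, 5, 7:
  P  : -11/2  -21/2  -63/2  -137/2  -243/2
  Δ  : -5  -21  -37  -53
  Δ^2: -16  -16  -16
  Δ^3: 0  0
  Δ^4: 0
The second differences are constant (-16) and nonzero, while all higher differences vanish, so the minimal degree is 2.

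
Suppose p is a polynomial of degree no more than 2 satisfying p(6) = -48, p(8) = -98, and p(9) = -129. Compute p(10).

Using the Lagrange interpolation formula with nodes 6, 8, 9:
  L_0(u) = (u - 8)(u - 9) / 6
  L_1(u) = (u - 6)(u - 9) / -2
  L_2(u) = (u - 6)(u - 8) / 3
Then p(u) = -48·L_0(u) - 98·L_1(u) - 129·L_2(u).
Expanding and collecting terms gives p(u) = -2u² + 3u + 6.
Evaluating at u = 10: p(10) = -164.

-164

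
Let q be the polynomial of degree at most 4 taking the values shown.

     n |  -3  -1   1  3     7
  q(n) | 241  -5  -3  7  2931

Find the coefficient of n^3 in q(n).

Write q(n) = an^4 + bn^3 + cn^2 + dn + e. Substituting each data point gives a linear system:
  81a - 27b + 9c - 3d + e = 241
  a - b + c - d + e = -5
  a + b + c + d + e = -3
  81a + 27b + 9c + 3d + e = 7
  2401a + 343b + 49c + 7d + e = 2931
Solving the system yields a = 2, b = -5, c = -4, d = 6, e = -2.
So q(n) = 2n^4 - 5n^3 - 4n^2 + 6n - 2.
The coefficient of n^3 is -5.

-5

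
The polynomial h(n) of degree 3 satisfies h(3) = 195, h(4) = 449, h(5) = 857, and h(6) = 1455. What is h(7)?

Forward differences of the values at n = 3, 4, 5, 6:
  h  : 195  449  857  1455
  Δ  : 254  408  598
  Δ^2: 154  190
  Δ^3: 36
The third differences are constant, confirming degree 3.
Interpolating (Newton forward form) and evaluating at n = 7 gives h(7) = 2279.

2279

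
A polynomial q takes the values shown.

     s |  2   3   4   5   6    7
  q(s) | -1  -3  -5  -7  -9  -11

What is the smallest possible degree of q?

Forward differences of the values at s = 2, 3, 4, 5, 6, 7:
  q  : -1  -3  -5  -7  -9  -11
  Δ  : -2  -2  -2  -2  -2
  Δ^2: 0  0  0  0
  Δ^3: 0  0  0
  Δ^4: 0  0
  Δ^5: 0
The first differences are constant (-2) and nonzero, while all higher differences vanish, so the minimal degree is 1.

1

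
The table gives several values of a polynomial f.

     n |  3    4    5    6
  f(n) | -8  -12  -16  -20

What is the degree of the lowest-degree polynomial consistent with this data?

Forward differences of the values at n = 3, 4, 5, 6:
  f  : -8  -12  -16  -20
  Δ  : -4  -4  -4
  Δ^2: 0  0
  Δ^3: 0
The first differences are constant (-4) and nonzero, while all higher differences vanish, so the minimal degree is 1.

1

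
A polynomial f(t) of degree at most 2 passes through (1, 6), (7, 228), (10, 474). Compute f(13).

Using the Lagrange interpolation formula with nodes 1, 7, 10:
  L_0(t) = (t - 7)(t - 10) / 54
  L_1(t) = (t - 1)(t - 10) / -18
  L_2(t) = (t - 1)(t - 7) / 27
Then f(t) = 6·L_0(t) + 228·L_1(t) + 474·L_2(t).
Expanding and collecting terms gives f(t) = 5t^2 - 3t + 4.
Evaluating at t = 13: f(13) = 810.

810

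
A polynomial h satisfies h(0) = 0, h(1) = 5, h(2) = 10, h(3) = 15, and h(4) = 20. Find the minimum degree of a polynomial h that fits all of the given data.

Forward differences of the values at x = 0, 1, 2, 3, 4:
  h  : 0  5  10  15  20
  Δ  : 5  5  5  5
  Δ^2: 0  0  0
  Δ^3: 0  0
  Δ^4: 0
The first differences are constant (5) and nonzero, while all higher differences vanish, so the minimal degree is 1.

1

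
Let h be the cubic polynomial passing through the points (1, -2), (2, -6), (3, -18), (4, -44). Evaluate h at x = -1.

6

Forward differences of the values at x = 1, 2, 3, 4:
  h  : -2  -6  -18  -44
  Δ  : -4  -12  -26
  Δ^2: -8  -14
  Δ^3: -6
The third differences are constant, confirming degree 3.
Interpolating (Newton forward form) and evaluating at x = -1 gives h(-1) = 6.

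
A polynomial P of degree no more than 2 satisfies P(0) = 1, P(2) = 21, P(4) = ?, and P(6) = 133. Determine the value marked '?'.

65

The 3 known points determine the degree-2 polynomial uniquely.
Write P(u) = au^2 + bu + c. Substituting each data point gives a linear system:
  c = 1
  4a + 2b + c = 21
  36a + 6b + c = 133
Solving the system yields a = 3, b = 4, c = 1.
So P(u) = 3u^2 + 4u + 1.
Then P(4) = 65.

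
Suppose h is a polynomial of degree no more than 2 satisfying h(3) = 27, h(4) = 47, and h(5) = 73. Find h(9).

237

Using the Lagrange interpolation formula with nodes 3, 4, 5:
  L_0(u) = (u - 4)(u - 5) / 2
  L_1(u) = (u - 3)(u - 5) / -1
  L_2(u) = (u - 3)(u - 4) / 2
Then h(u) = 27·L_0(u) + 47·L_1(u) + 73·L_2(u).
Expanding and collecting terms gives h(u) = 3u^2 - u + 3.
Evaluating at u = 9: h(9) = 237.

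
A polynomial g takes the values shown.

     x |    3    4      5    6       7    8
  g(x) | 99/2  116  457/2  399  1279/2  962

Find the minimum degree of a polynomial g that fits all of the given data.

Forward differences of the values at x = 3, 4, 5, 6, 7, 8:
  g  : 99/2  116  457/2  399  1279/2  962
  Δ  : 133/2  225/2  341/2  481/2  645/2
  Δ^2: 46  58  70  82
  Δ^3: 12  12  12
  Δ^4: 0  0
  Δ^5: 0
The third differences are constant (12) and nonzero, while all higher differences vanish, so the minimal degree is 3.

3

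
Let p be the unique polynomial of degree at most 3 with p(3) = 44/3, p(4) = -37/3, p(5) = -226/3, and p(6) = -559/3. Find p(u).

p(u) = -2u^3 + 6u^2 + 5u - 1/3

Write p(u) = au^3 + bu^2 + cu + d. Substituting each data point gives a linear system:
  27a + 9b + 3c + d = 44/3
  64a + 16b + 4c + d = -37/3
  125a + 25b + 5c + d = -226/3
  216a + 36b + 6c + d = -559/3
Solving the system yields a = -2, b = 6, c = 5, d = -1/3.
So p(u) = -2u³ + 6u² + 5u - 1/3.
Check: p(3) = 44/3. ✓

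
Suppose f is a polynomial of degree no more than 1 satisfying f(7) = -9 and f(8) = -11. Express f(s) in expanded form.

f(s) = -2s + 5

Write f(s) = as + b. Substituting each data point gives a linear system:
  7a + b = -9
  8a + b = -11
Solving the system yields a = -2, b = 5.
So f(s) = -2s + 5.
Check: f(8) = -11. ✓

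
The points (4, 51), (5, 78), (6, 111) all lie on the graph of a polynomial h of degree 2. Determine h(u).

h(u) = 3u^2 + 3

Write h(u) = au^2 + bu + c. Substituting each data point gives a linear system:
  16a + 4b + c = 51
  25a + 5b + c = 78
  36a + 6b + c = 111
Solving the system yields a = 3, b = 0, c = 3.
So h(u) = 3u^2 + 3.
Check: h(5) = 78. ✓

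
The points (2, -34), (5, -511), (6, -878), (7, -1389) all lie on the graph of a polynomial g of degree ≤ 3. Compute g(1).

Using the Lagrange interpolation formula with nodes 2, 5, 6, 7:
  L_0(n) = (n - 5)(n - 6)(n - 7) / -60
  L_1(n) = (n - 2)(n - 6)(n - 7) / 6
  L_2(n) = (n - 2)(n - 5)(n - 7) / -4
  L_3(n) = (n - 2)(n - 5)(n - 6) / 10
Then g(n) = -34·L_0(n) - 511·L_1(n) - 878·L_2(n) - 1389·L_3(n).
Expanding and collecting terms gives g(n) = -4n^3 - 3n + 4.
Evaluating at n = 1: g(1) = -3.

-3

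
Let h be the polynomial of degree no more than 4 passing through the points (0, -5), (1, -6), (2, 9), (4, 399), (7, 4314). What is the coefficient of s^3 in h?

Write h(s) = as^4 + bs^3 + cs^2 + ds + e. Substituting each data point gives a linear system:
  e = -5
  a + b + c + d + e = -6
  16a + 8b + 4c + 2d + e = 9
  256a + 64b + 16c + 4d + e = 399
  2401a + 343b + 49c + 7d + e = 4314
Solving the system yields a = 2, b = -1, c = -3, d = 1, e = -5.
So h(s) = 2s^4 - s^3 - 3s^2 + s - 5.
The coefficient of s^3 is -1.

-1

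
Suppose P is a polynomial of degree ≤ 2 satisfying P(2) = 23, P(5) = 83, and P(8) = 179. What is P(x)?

Using the Lagrange interpolation formula with nodes 2, 5, 8:
  L_0(x) = (x - 5)(x - 8) / 18
  L_1(x) = (x - 2)(x - 8) / -9
  L_2(x) = (x - 2)(x - 5) / 18
Then P(x) = 23·L_0(x) + 83·L_1(x) + 179·L_2(x).
Expanding and collecting terms gives P(x) = 2x^2 + 6x + 3.
Check: P(8) = 179. ✓

P(x) = 2x^2 + 6x + 3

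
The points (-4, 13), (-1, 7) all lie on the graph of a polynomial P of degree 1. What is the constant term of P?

Write P(n) = an + b. Substituting each data point gives a linear system:
  -4a + b = 13
  -a + b = 7
Solving the system yields a = -2, b = 5.
So P(n) = -2n + 5.
The constant term is 5.

5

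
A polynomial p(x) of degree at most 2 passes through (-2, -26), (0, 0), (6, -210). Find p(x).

p(x) = -6x^2 + x

Write p(x) = ax^2 + bx + c. Substituting each data point gives a linear system:
  4a - 2b + c = -26
  c = 0
  36a + 6b + c = -210
Solving the system yields a = -6, b = 1, c = 0.
So p(x) = -6x^2 + x.
Check: p(-2) = -26. ✓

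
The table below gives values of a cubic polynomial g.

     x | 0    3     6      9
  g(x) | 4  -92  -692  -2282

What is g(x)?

Write g(x) = ax^3 + bx^2 + cx + d. Substituting each data point gives a linear system:
  d = 4
  27a + 9b + 3c + d = -92
  216a + 36b + 6c + d = -692
  729a + 81b + 9c + d = -2282
Solving the system yields a = -3, b = -1, c = -2, d = 4.
So g(x) = -3x^3 - x^2 - 2x + 4.
Check: g(3) = -92. ✓

g(x) = -3x^3 - x^2 - 2x + 4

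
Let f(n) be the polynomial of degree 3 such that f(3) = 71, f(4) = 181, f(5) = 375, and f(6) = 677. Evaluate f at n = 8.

1701

Write f(n) = an^3 + bn^2 + cn + d. Substituting each data point gives a linear system:
  27a + 9b + 3c + d = 71
  64a + 16b + 4c + d = 181
  125a + 25b + 5c + d = 375
  216a + 36b + 6c + d = 677
Solving the system yields a = 4, b = -6, c = 4, d = 5.
So f(n) = 4n³ - 6n² + 4n + 5.
Then f(8) = 1701.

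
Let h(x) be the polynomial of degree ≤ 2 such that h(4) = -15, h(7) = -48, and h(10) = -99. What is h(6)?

-35

Using the Lagrange interpolation formula with nodes 4, 7, 10:
  L_0(x) = (x - 7)(x - 10) / 18
  L_1(x) = (x - 4)(x - 10) / -9
  L_2(x) = (x - 4)(x - 7) / 18
Then h(x) = -15·L_0(x) - 48·L_1(x) - 99·L_2(x).
Expanding and collecting terms gives h(x) = -x^2 + 1.
Evaluating at x = 6: h(6) = -35.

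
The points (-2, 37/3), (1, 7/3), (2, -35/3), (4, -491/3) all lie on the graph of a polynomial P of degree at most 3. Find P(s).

P(s) = -3s^3 + (1/3)s^2 + 6s - 1

Using the Lagrange interpolation formula with nodes -2, 1, 2, 4:
  L_0(s) = (s - 1)(s - 2)(s - 4) / -72
  L_1(s) = (s + 2)(s - 2)(s - 4) / 9
  L_2(s) = (s + 2)(s - 1)(s - 4) / -8
  L_3(s) = (s + 2)(s - 1)(s - 2) / 36
Then P(s) = 37/3·L_0(s) + 7/3·L_1(s) - 35/3·L_2(s) - 491/3·L_3(s).
Expanding and collecting terms gives P(s) = -3s³ + (1/3)s² + 6s - 1.
Check: P(4) = -491/3. ✓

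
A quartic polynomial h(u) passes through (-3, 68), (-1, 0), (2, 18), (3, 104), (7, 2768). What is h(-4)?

216

Write h(u) = au^4 + bu^3 + cu^2 + du + e. Substituting each data point gives a linear system:
  81a - 27b + 9c - 3d + e = 68
  a - b + c - d + e = 0
  16a + 8b + 4c + 2d + e = 18
  81a + 27b + 9c + 3d + e = 104
  2401a + 343b + 49c + 7d + e = 2768
Solving the system yields a = 1, b = 1, c = 1, d = -3, e = -4.
So h(u) = u⁴ + u³ + u² - 3u - 4.
Then h(-4) = 216.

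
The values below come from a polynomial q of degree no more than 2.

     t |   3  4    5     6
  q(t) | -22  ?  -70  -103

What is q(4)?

-43

On equispaced nodes a degree-2 polynomial has vanishing third forward difference, so
  - q(3) + 3·q(4) - 3·q(5) + q(6) = 0.
Substituting the known values and solving for q(4):
  3·q(4) = -129
  q(4) = -43.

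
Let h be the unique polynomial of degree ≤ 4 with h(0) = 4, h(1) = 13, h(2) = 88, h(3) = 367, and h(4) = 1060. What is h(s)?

Write h(s) = as^4 + bs^3 + cs^2 + ds + e. Substituting each data point gives a linear system:
  e = 4
  a + b + c + d + e = 13
  16a + 8b + 4c + 2d + e = 88
  81a + 27b + 9c + 3d + e = 367
  256a + 64b + 16c + 4d + e = 1060
Solving the system yields a = 3, b = 5, c = -3, d = 4, e = 4.
So h(s) = 3s^4 + 5s^3 - 3s^2 + 4s + 4.
Check: h(4) = 1060. ✓

h(s) = 3s^4 + 5s^3 - 3s^2 + 4s + 4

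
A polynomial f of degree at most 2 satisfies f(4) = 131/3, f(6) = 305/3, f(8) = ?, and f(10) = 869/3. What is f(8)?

The 3 known points determine the degree-2 polynomial uniquely.
Write f(s) = as^2 + bs + c. Substituting each data point gives a linear system:
  16a + 4b + c = 131/3
  36a + 6b + c = 305/3
  100a + 10b + c = 869/3
Solving the system yields a = 3, b = -1, c = -1/3.
So f(s) = 3s^2 - s - 1/3.
Then f(8) = 551/3.

551/3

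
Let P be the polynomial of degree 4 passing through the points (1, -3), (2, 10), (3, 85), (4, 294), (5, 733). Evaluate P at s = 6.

Forward differences of the values at s = 1, 2, 3, 4, 5:
  P  : -3  10  85  294  733
  Δ  : 13  75  209  439
  Δ^2: 62  134  230
  Δ^3: 72  96
  Δ^4: 24
The fourth differences are constant, confirming degree 4.
Interpolating (Newton forward form) and evaluating at s = 6 gives P(6) = 1522.

1522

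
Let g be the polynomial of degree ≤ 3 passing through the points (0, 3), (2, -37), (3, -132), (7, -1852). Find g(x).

Write g(x) = ax^3 + bx^2 + cx + d. Substituting each data point gives a linear system:
  d = 3
  8a + 4b + 2c + d = -37
  27a + 9b + 3c + d = -132
  343a + 49b + 7c + d = -1852
Solving the system yields a = -6, b = 5, c = -6, d = 3.
So g(x) = -6x³ + 5x² - 6x + 3.
Check: g(3) = -132. ✓

g(x) = -6x^3 + 5x^2 - 6x + 3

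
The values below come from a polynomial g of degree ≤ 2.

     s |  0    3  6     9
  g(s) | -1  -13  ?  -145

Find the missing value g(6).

On equispaced nodes a degree-2 polynomial has vanishing third forward difference, so
  - g(0) + 3·g(3) - 3·g(6) + g(9) = 0.
Substituting the known values and solving for g(6):
  -3·g(6) = 183
  g(6) = -61.

-61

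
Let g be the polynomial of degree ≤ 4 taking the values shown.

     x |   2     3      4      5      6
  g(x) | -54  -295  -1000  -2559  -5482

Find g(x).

g(x) = -5x^4 + 5x^3 - 2x^2 - x - 4

Write g(x) = ax^4 + bx^3 + cx^2 + dx + e. Substituting each data point gives a linear system:
  16a + 8b + 4c + 2d + e = -54
  81a + 27b + 9c + 3d + e = -295
  256a + 64b + 16c + 4d + e = -1000
  625a + 125b + 25c + 5d + e = -2559
  1296a + 216b + 36c + 6d + e = -5482
Solving the system yields a = -5, b = 5, c = -2, d = -1, e = -4.
So g(x) = -5x⁴ + 5x³ - 2x² - x - 4.
Check: g(3) = -295. ✓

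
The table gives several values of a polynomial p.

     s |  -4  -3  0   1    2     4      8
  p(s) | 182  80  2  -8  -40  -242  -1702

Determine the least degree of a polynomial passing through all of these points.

3

Divided differences on the nodes -4, -3, 0, 1, 2, 4, 8:
  order 0: 182  80  2  -8  -40  -242  -1702
  order 1: -102  -26  -10  -32  -101  -365
  order 2: 19  4  -11  -23  -44
  order 3: -3  -3  -3  -3
  order 4: 0  0  0
  order 5: 0  0
  order 6: 0
The order-3 divided differences are all -3 (nonzero) and every higher order vanishes, so the data lies on a polynomial of degree exactly 3.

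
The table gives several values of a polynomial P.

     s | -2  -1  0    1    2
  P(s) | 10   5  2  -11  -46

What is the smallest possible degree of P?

3

Forward differences of the values at s = -2, -1, 0, 1, 2:
  P  : 10  5  2  -11  -46
  Δ  : -5  -3  -13  -35
  Δ^2: 2  -10  -22
  Δ^3: -12  -12
  Δ^4: 0
The third differences are constant (-12) and nonzero, while all higher differences vanish, so the minimal degree is 3.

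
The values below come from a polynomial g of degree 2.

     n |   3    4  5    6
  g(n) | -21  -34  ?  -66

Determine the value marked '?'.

On equispaced nodes a degree-2 polynomial has vanishing third forward difference, so
  - g(3) + 3·g(4) - 3·g(5) + g(6) = 0.
Substituting the known values and solving for g(5):
  -3·g(5) = 147
  g(5) = -49.

-49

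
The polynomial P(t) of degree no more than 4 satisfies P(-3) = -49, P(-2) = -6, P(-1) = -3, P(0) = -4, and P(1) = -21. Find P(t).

Using the Lagrange interpolation formula with nodes -3, -2, -1, 0, 1:
  L_0(t) = (t + 2)(t + 1)t(t - 1) / 24
  L_1(t) = (t + 3)(t + 1)t(t - 1) / -6
  L_2(t) = (t + 3)(t + 2)t(t - 1) / 4
  L_3(t) = (t + 3)(t + 2)(t + 1)(t - 1) / -6
  L_4(t) = (t + 3)(t + 2)(t + 1)t / 24
Then P(t) = -49·L_0(t) - 6·L_1(t) - 3·L_2(t) - 4·L_3(t) - 21·L_4(t).
Expanding and collecting terms gives P(t) = -2t⁴ - 6t³ - 6t² - 3t - 4.
Check: P(0) = -4. ✓

P(t) = -2t^4 - 6t^3 - 6t^2 - 3t - 4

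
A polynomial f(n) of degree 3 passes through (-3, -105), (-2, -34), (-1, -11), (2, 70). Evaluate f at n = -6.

Write f(n) = an^3 + bn^2 + cn + d. Substituting each data point gives a linear system:
  -27a + 9b - 3c + d = -105
  -8a + 4b - 2c + d = -34
  -a + b - c + d = -11
  8a + 4b + 2c + d = 70
Solving the system yields a = 5, b = 6, c = 6, d = -6.
So f(n) = 5n³ + 6n² + 6n - 6.
Then f(-6) = -906.

-906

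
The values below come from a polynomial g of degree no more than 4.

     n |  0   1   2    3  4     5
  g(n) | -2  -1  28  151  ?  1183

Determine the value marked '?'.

On equispaced nodes a degree-4 polynomial has vanishing fifth forward difference, so
  - g(0) + 5·g(1) - 10·g(2) + 10·g(3) - 5·g(4) + g(5) = 0.
Substituting the known values and solving for g(4):
  -5·g(4) = -2410
  g(4) = 482.

482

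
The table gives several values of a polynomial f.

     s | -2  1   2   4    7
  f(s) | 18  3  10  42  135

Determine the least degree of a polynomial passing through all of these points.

2

Divided differences on the nodes -2, 1, 2, 4, 7:
  order 0: 18  3  10  42  135
  order 1: -5  7  16  31
  order 2: 3  3  3
  order 3: 0  0
  order 4: 0
The order-2 divided differences are all 3 (nonzero) and every higher order vanishes, so the data lies on a polynomial of degree exactly 2.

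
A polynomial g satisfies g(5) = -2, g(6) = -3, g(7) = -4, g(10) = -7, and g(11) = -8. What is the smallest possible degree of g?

1

Divided differences on the nodes 5, 6, 7, 10, 11:
  order 0: -2  -3  -4  -7  -8
  order 1: -1  -1  -1  -1
  order 2: 0  0  0
  order 3: 0  0
  order 4: 0
The order-1 divided differences are all -1 (nonzero) and every higher order vanishes, so the data lies on a polynomial of degree exactly 1.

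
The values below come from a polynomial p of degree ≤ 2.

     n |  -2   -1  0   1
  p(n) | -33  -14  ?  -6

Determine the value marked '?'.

-5

The 3 known points determine the degree-2 polynomial uniquely.
Write p(n) = an^2 + bn + c. Substituting each data point gives a linear system:
  4a - 2b + c = -33
  a - b + c = -14
  a + b + c = -6
Solving the system yields a = -5, b = 4, c = -5.
So p(n) = -5n² + 4n - 5.
Then p(0) = -5.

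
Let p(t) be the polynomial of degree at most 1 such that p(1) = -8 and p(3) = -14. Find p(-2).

Using the Lagrange interpolation formula with nodes 1, 3:
  L_0(t) = (t - 3) / -2
  L_1(t) = (t - 1) / 2
Then p(t) = -8·L_0(t) - 14·L_1(t).
Expanding and collecting terms gives p(t) = -3t - 5.
Evaluating at t = -2: p(-2) = 1.

1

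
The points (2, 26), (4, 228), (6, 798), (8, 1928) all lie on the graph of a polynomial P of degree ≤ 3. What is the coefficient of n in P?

Write P(n) = an^3 + bn^2 + cn + d. Substituting each data point gives a linear system:
  8a + 4b + 2c + d = 26
  64a + 16b + 4c + d = 228
  216a + 36b + 6c + d = 798
  512a + 64b + 8c + d = 1928
Solving the system yields a = 4, b = -2, c = 1, d = 0.
So P(n) = 4n^3 - 2n^2 + n.
The coefficient of n is 1.

1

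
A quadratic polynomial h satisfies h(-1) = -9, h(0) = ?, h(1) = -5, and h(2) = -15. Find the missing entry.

-3

The 3 known points determine the degree-2 polynomial uniquely.
Write h(u) = au^2 + bu + c. Substituting each data point gives a linear system:
  a - b + c = -9
  a + b + c = -5
  4a + 2b + c = -15
Solving the system yields a = -4, b = 2, c = -3.
So h(u) = -4u² + 2u - 3.
Then h(0) = -3.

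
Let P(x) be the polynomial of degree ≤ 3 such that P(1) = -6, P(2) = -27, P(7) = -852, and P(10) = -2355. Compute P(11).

Write P(x) = ax^3 + bx^2 + cx + d. Substituting each data point gives a linear system:
  a + b + c + d = -6
  8a + 4b + 2c + d = -27
  343a + 49b + 7c + d = -852
  1000a + 100b + 10c + d = -2355
Solving the system yields a = -2, b = -4, c = 5, d = -5.
So P(x) = -2x^3 - 4x^2 + 5x - 5.
Then P(11) = -3096.

-3096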